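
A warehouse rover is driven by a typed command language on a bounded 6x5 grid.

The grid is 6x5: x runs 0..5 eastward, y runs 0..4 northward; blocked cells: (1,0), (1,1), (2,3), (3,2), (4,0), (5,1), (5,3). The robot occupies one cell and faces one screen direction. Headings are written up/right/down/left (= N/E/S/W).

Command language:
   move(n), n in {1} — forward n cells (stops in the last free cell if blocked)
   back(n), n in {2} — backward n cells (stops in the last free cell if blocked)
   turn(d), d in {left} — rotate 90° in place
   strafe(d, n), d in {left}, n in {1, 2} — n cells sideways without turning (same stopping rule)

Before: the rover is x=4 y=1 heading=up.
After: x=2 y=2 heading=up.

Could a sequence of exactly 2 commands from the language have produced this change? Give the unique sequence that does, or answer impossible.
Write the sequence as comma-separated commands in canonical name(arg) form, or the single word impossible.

key: still facing N at the end — nothing in the sequence rotates
initial: x=4 y=1 heading=up
step 1 (strafe(left, 2)): x=2 y=1 heading=up
step 2 (move(1)): x=2 y=2 heading=up
all 25 alternatives checked — unique.

strafe(left, 2), move(1)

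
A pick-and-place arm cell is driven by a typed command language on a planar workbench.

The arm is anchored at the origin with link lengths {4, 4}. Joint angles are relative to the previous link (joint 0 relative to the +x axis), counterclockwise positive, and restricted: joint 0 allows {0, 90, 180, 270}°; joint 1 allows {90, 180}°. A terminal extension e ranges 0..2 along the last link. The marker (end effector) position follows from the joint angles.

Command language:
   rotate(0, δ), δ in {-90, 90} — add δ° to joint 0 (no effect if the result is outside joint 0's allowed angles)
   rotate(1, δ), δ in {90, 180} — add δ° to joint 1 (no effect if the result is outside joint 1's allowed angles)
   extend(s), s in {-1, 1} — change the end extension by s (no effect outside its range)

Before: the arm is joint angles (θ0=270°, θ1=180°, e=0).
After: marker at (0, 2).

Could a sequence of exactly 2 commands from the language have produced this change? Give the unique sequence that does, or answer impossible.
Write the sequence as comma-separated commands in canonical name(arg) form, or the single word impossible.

start: joint angles (θ0=270°, θ1=180°, e=0)
[1] after extend(1): joint angles (θ0=270°, θ1=180°, e=1)
[2] after extend(1): joint angles (θ0=270°, θ1=180°, e=2)
all 36 alternatives checked — unique.

extend(1), extend(1)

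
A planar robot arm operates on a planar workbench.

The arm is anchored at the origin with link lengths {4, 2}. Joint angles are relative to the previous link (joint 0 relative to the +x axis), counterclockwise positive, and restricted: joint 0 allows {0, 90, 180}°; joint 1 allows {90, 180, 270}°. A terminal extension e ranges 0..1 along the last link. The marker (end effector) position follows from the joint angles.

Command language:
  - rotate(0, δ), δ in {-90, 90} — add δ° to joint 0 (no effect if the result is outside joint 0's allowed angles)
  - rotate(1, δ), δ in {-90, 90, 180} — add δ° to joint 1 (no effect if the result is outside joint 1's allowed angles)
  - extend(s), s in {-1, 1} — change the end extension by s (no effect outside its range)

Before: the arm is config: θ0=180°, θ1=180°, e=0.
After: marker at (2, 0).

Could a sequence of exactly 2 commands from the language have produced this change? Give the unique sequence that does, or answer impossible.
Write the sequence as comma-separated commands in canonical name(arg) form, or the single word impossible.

rotate(0, -90), rotate(0, -90)

start: config: θ0=180°, θ1=180°, e=0
1. rotate(0, -90) → config: θ0=90°, θ1=180°, e=0
2. rotate(0, -90) → config: θ0=0°, θ1=180°, e=0
no other 2-command option fits: unique.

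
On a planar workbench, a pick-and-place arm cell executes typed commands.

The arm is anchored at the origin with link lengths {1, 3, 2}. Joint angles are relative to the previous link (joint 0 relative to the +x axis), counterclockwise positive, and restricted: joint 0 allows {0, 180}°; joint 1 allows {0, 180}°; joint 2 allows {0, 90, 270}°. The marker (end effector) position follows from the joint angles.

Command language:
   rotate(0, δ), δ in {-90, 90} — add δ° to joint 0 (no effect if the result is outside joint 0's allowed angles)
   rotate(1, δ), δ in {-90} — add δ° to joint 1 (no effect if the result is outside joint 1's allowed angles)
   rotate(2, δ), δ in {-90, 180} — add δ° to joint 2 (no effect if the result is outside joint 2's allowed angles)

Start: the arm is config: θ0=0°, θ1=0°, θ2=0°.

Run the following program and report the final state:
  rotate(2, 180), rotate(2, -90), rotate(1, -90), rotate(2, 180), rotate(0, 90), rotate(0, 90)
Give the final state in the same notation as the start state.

from: config: θ0=0°, θ1=0°, θ2=0°
[1] after rotate(2, 180): config: θ0=0°, θ1=0°, θ2=0°
[2] after rotate(2, -90): config: θ0=0°, θ1=0°, θ2=270°
[3] after rotate(1, -90): config: θ0=0°, θ1=0°, θ2=270°
[4] after rotate(2, 180): config: θ0=0°, θ1=0°, θ2=90°
[5] after rotate(0, 90): config: θ0=0°, θ1=0°, θ2=90°
[6] after rotate(0, 90): config: θ0=0°, θ1=0°, θ2=90°

config: θ0=0°, θ1=0°, θ2=90°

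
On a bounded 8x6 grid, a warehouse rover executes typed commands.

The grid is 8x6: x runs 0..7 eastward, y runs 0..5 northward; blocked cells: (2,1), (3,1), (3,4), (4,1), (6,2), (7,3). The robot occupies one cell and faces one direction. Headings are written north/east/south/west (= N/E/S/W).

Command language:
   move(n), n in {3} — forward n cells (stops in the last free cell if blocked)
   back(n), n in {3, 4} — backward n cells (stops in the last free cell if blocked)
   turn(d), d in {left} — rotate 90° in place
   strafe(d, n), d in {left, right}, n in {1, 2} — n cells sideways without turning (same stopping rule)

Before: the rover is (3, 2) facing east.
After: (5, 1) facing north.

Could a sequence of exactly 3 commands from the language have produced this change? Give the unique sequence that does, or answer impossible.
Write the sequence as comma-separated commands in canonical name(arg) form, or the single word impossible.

key: cell and facing (now N) both changed — the 3 commands mix motion and turning
initial: (3, 2) facing east
step 1 (move(3)): (5, 2) facing east
step 2 (strafe(right, 1)): (5, 1) facing east
step 3 (turn(left)): (5, 1) facing north
uniquely the one of 512 3-step routes that fits.

move(3), strafe(right, 1), turn(left)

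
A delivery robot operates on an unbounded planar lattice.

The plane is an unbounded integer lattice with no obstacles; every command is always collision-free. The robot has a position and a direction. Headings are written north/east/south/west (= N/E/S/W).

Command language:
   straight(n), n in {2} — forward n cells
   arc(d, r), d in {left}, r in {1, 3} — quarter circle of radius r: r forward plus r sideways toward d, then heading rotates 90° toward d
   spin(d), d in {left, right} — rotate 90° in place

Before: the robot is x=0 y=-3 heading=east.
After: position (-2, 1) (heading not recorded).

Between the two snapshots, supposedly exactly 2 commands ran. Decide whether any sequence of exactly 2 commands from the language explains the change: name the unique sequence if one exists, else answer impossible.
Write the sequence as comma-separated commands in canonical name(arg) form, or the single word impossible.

key: order matters: swapping arc(left, 1) and arc(left, 3) lands elsewhere
start: x=0 y=-3 heading=east
[1] after arc(left, 1): x=1 y=-2 heading=north
[2] after arc(left, 3): x=-2 y=1 heading=west
no rival 2-sequence matches.

arc(left, 1), arc(left, 3)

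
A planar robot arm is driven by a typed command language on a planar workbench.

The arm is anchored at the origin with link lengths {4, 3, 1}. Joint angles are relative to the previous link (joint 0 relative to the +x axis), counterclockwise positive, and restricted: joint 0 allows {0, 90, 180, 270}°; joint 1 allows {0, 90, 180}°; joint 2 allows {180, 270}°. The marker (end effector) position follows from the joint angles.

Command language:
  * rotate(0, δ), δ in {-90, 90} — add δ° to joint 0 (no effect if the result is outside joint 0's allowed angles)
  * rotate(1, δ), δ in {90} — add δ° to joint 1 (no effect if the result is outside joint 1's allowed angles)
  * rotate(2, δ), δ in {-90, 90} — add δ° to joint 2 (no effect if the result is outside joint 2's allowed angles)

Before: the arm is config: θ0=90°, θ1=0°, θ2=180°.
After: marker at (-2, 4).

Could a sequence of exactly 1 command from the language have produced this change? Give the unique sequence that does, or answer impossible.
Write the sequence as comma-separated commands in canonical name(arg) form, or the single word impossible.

initial: config: θ0=90°, θ1=0°, θ2=180°
1. rotate(1, 90) → config: θ0=90°, θ1=90°, θ2=180°
no rival 1-sequence matches.

rotate(1, 90)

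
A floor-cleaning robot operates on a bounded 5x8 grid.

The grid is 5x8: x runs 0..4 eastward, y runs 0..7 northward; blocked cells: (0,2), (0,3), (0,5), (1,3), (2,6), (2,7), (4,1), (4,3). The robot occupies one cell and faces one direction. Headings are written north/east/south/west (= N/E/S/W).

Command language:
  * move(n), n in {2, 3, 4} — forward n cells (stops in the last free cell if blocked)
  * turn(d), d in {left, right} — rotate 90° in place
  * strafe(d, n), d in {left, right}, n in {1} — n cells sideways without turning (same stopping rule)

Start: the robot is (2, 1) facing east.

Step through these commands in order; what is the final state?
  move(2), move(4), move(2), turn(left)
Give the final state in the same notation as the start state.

(3, 1) facing north

from: (2, 1) facing east
1. move(2) → (3, 1) facing east
2. move(4) → (3, 1) facing east
3. move(2) → (3, 1) facing east
4. turn(left) → (3, 1) facing north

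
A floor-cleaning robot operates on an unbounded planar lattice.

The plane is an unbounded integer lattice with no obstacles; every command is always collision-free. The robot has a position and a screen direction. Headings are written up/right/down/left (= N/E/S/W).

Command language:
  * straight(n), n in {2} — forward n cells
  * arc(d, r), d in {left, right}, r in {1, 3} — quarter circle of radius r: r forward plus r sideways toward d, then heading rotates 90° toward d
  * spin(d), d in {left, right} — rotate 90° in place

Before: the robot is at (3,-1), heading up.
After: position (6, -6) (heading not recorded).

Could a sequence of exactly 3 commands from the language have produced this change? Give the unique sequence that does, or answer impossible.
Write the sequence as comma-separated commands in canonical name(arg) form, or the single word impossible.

key: running straight(2) before spin(right) would end elsewhere — order is forced
initial: at (3,-1), heading up
step 1 (spin(right)): at (3,-1), heading right
step 2 (arc(right, 3)): at (6,-4), heading down
step 3 (straight(2)): at (6,-6), heading down
all 343 alternatives checked — unique.

spin(right), arc(right, 3), straight(2)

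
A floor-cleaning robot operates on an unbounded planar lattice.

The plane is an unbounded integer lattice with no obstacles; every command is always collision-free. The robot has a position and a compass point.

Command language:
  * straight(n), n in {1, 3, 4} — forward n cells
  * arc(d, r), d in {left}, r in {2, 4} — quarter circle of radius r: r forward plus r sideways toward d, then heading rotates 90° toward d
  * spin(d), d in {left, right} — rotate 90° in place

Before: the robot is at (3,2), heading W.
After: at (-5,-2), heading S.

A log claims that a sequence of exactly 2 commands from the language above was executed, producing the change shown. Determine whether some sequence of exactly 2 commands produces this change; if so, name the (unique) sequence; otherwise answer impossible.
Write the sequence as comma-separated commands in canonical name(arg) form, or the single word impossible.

key: order matters: swapping straight(4) and arc(left, 4) lands elsewhere
t0: at (3,2), heading W
[1] after straight(4): at (-1,2), heading W
[2] after arc(left, 4): at (-5,-2), heading S
all 49 alternatives checked — unique.

straight(4), arc(left, 4)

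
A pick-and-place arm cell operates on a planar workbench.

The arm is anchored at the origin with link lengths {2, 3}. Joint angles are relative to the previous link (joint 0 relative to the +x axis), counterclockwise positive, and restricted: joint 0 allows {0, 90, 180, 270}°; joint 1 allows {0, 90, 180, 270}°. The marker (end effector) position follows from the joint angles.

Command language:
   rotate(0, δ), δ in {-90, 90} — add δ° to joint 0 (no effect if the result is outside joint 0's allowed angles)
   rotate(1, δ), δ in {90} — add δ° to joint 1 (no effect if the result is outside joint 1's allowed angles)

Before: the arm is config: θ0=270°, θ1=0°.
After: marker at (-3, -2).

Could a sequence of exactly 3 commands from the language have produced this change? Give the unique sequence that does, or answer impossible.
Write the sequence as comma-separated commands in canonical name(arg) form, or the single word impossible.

begin: config: θ0=270°, θ1=0°
[1] after rotate(1, 90): config: θ0=270°, θ1=90°
[2] after rotate(1, 90): config: θ0=270°, θ1=180°
[3] after rotate(1, 90): config: θ0=270°, θ1=270°
no rival 3-sequence matches.

rotate(1, 90), rotate(1, 90), rotate(1, 90)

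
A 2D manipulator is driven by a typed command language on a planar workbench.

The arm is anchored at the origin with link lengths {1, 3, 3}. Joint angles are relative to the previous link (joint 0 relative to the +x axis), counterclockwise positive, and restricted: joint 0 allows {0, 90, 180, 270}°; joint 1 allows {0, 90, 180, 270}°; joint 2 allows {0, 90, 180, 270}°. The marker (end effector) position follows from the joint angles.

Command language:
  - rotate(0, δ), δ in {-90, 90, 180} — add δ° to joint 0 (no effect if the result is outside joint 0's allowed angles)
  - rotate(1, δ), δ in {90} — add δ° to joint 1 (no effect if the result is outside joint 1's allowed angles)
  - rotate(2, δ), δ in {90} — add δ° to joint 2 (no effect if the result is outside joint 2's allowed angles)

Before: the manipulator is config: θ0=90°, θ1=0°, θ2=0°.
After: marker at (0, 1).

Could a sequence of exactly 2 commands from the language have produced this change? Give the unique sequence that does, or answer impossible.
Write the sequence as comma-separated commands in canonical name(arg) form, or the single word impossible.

rotate(2, 90), rotate(2, 90)

begin: config: θ0=90°, θ1=0°, θ2=0°
t=1 rotate(2, 90) ⇒ config: θ0=90°, θ1=0°, θ2=90°
t=2 rotate(2, 90) ⇒ config: θ0=90°, θ1=0°, θ2=180°
all 25 alternatives checked — unique.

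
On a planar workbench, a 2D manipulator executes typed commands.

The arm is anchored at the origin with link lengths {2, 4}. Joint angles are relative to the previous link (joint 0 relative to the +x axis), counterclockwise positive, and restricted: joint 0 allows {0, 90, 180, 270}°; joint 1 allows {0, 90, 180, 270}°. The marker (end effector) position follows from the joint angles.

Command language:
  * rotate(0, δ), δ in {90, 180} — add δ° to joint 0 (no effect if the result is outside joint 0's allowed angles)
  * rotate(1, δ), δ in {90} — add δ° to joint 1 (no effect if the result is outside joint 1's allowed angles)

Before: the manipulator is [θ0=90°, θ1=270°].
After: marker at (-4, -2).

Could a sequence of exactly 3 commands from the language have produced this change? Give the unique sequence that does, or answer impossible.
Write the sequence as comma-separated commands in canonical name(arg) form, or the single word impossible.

rotate(0, 180), rotate(0, 180), rotate(0, 180)

initial: [θ0=90°, θ1=270°]
1. rotate(0, 180) → [θ0=270°, θ1=270°]
2. rotate(0, 180) → [θ0=90°, θ1=270°]
3. rotate(0, 180) → [θ0=270°, θ1=270°]
all 27 alternatives checked — unique.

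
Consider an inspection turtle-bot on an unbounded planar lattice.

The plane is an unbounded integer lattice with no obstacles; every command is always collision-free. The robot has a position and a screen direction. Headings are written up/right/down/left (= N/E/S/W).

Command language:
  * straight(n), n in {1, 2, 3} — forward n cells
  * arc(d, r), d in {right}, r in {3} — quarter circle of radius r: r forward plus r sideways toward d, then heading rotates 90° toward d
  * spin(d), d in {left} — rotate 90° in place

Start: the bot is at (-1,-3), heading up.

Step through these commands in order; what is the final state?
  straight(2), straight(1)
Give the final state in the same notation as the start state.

at (-1,0), heading up

begin: at (-1,-3), heading up
t=1 straight(2) ⇒ at (-1,-1), heading up
t=2 straight(1) ⇒ at (-1,0), heading up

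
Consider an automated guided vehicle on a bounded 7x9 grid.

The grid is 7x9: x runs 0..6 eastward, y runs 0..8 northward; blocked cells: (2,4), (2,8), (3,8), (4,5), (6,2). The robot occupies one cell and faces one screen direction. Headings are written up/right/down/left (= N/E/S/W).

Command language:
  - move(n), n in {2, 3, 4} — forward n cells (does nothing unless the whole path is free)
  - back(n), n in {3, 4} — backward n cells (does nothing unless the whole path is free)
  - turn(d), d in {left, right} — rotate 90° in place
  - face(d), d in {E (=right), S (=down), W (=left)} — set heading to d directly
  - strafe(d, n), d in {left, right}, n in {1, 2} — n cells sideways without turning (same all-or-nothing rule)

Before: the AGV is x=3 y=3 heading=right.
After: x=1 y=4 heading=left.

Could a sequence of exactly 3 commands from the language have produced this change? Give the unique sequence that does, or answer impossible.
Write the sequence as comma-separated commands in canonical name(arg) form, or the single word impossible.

key: running strafe(right, 1) before face(W) would end elsewhere — order is forced
begin: x=3 y=3 heading=right
step 1 (face(W)): x=3 y=3 heading=left
step 2 (move(2)): x=1 y=3 heading=left
step 3 (strafe(right, 1)): x=1 y=4 heading=left
uniquely the one of 2744 3-step routes that fits.

face(W), move(2), strafe(right, 1)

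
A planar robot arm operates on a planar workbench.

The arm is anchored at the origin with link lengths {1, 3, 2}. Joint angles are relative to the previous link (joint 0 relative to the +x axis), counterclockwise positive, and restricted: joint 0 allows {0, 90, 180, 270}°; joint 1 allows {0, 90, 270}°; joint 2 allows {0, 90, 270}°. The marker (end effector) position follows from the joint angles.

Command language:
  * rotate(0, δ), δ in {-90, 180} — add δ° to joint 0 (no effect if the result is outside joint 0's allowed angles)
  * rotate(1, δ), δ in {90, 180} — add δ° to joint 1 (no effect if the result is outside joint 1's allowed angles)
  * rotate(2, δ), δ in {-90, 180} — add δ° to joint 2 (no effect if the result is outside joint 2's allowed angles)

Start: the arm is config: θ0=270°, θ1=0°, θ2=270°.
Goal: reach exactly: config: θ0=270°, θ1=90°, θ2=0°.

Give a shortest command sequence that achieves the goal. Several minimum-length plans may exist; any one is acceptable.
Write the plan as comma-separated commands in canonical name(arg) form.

from: config: θ0=270°, θ1=0°, θ2=270°
step 1 (rotate(2, 180)): config: θ0=270°, θ1=0°, θ2=90°
step 2 (rotate(1, 90)): config: θ0=270°, θ1=90°, θ2=90°
step 3 (rotate(2, -90)): config: θ0=270°, θ1=90°, θ2=0°
no 2-step plan works, so 3 is optimal.

rotate(2, 180), rotate(1, 90), rotate(2, -90)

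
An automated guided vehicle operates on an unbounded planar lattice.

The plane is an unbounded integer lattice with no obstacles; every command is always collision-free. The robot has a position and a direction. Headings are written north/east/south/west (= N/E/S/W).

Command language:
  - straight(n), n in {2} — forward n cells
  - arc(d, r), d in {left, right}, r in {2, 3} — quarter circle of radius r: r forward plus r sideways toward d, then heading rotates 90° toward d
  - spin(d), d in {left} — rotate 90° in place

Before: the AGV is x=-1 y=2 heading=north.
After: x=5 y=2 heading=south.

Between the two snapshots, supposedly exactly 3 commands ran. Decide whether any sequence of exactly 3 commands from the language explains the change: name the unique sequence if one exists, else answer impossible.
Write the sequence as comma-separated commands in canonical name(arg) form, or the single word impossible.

arc(right, 2), straight(2), arc(right, 2)

key: cell and facing (now S) both changed — the 3 commands mix motion and turning
from: x=-1 y=2 heading=north
[1] after arc(right, 2): x=1 y=4 heading=east
[2] after straight(2): x=3 y=4 heading=east
[3] after arc(right, 2): x=5 y=2 heading=south
no other 3-command option fits: unique.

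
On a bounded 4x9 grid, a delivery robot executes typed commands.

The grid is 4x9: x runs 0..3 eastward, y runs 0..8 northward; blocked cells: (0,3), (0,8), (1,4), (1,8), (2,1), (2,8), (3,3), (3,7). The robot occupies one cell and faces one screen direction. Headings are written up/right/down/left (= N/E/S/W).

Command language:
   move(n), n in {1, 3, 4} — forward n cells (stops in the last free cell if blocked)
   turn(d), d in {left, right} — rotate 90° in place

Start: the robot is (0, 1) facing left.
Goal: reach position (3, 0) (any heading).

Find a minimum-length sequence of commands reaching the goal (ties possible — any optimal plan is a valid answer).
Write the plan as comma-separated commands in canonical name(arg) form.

t0: (0, 1) facing left
step 1 (turn(left)): (0, 1) facing down
step 2 (move(4)): (0, 0) facing down
step 3 (turn(left)): (0, 0) facing right
step 4 (move(4)): (3, 0) facing right
no 3-step plan works, so 4 is optimal.

turn(left), move(4), turn(left), move(4)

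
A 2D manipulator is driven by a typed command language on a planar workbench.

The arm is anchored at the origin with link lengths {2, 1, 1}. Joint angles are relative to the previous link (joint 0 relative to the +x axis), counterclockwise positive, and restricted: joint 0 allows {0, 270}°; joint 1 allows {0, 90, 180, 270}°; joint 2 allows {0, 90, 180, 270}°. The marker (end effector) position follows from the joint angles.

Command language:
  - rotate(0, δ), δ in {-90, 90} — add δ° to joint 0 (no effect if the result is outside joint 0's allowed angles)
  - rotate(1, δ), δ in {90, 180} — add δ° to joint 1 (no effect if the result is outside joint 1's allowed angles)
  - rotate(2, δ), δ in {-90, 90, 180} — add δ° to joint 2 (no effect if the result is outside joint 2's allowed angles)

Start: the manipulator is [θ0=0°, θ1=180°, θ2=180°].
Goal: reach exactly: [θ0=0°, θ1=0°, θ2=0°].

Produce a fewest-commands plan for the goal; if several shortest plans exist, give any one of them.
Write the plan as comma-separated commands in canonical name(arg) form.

begin: [θ0=0°, θ1=180°, θ2=180°]
1. rotate(1, 180) → [θ0=0°, θ1=0°, θ2=180°]
2. rotate(2, 180) → [θ0=0°, θ1=0°, θ2=0°]
minimal: 2 command(s), checked below 2.

rotate(1, 180), rotate(2, 180)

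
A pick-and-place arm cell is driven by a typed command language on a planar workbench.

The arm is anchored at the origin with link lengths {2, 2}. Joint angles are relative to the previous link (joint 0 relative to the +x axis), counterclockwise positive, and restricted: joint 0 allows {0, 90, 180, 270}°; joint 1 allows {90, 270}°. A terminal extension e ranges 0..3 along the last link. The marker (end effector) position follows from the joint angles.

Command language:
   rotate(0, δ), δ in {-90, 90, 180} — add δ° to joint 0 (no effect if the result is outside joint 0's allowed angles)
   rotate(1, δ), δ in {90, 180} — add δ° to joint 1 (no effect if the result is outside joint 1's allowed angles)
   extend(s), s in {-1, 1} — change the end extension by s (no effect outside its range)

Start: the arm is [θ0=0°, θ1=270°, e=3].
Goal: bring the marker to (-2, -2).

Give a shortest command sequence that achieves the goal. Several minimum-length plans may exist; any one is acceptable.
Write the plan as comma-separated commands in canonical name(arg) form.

t0: [θ0=0°, θ1=270°, e=3]
step 1 (extend(-1)): [θ0=0°, θ1=270°, e=2]
step 2 (extend(-1)): [θ0=0°, θ1=270°, e=1]
step 3 (extend(-1)): [θ0=0°, θ1=270°, e=0]
step 4 (rotate(0, -90)): [θ0=270°, θ1=270°, e=0]
nothing shorter than 4 reaches the goal.

extend(-1), extend(-1), extend(-1), rotate(0, -90)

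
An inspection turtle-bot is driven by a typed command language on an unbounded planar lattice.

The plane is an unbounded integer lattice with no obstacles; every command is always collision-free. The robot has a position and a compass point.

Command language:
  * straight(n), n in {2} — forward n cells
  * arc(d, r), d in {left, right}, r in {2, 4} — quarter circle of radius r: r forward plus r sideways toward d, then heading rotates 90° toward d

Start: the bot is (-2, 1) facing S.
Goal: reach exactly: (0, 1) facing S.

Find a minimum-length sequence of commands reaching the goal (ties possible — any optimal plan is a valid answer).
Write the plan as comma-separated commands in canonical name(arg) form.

arc(right, 4), arc(right, 4), arc(right, 4), straight(2), arc(right, 4)

start: (-2, 1) facing S
step 1 (arc(right, 4)): (-6, -3) facing W
step 2 (arc(right, 4)): (-10, 1) facing N
step 3 (arc(right, 4)): (-6, 5) facing E
step 4 (straight(2)): (-4, 5) facing E
step 5 (arc(right, 4)): (0, 1) facing S
shorter routes all fall short; 5 is best.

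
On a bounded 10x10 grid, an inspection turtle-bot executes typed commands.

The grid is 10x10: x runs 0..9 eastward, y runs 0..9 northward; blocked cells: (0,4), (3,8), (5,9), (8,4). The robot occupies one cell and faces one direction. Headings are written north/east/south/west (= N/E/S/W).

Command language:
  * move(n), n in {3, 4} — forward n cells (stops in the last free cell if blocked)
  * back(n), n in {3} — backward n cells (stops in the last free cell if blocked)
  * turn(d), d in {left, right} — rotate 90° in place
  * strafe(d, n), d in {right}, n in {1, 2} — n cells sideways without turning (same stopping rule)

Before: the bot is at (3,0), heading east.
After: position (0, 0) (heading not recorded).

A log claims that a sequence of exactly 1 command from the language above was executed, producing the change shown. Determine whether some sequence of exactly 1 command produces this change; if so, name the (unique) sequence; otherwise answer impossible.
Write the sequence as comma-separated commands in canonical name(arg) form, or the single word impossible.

begin: at (3,0), heading east
step 1 (back(3)): at (0,0), heading east
uniquely the one of 7 1-step routes that fits.

back(3)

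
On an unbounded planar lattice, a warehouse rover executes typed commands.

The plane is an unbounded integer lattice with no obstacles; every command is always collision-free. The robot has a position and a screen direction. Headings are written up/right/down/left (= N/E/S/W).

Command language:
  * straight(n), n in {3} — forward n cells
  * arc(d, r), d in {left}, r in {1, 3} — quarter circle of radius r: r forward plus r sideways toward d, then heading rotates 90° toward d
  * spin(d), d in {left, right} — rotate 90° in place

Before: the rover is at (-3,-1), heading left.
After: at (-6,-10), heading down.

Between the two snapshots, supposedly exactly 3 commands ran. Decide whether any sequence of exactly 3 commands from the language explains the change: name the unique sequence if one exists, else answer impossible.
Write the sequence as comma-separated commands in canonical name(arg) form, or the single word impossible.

key: position moved to (-6,-10) AND the heading swung to S — translation plus rotation needed
t0: at (-3,-1), heading left
1. arc(left, 3) → at (-6,-4), heading down
2. straight(3) → at (-6,-7), heading down
3. straight(3) → at (-6,-10), heading down
no rival 3-sequence matches.

arc(left, 3), straight(3), straight(3)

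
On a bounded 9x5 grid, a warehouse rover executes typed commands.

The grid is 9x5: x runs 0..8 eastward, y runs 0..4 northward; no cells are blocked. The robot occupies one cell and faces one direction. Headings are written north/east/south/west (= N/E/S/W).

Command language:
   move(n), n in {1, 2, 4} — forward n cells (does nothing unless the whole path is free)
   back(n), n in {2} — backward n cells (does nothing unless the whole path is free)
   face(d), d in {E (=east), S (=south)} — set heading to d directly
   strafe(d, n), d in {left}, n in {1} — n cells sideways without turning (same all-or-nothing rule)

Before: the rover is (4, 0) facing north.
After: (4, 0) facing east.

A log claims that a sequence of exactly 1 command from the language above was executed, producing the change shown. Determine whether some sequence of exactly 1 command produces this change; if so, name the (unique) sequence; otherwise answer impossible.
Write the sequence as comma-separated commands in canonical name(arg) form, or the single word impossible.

face(E)

key: (4,0) unchanged — the single command moves nothing
from: (4, 0) facing north
t=1 face(E) ⇒ (4, 0) facing east
no rival 1-sequence matches.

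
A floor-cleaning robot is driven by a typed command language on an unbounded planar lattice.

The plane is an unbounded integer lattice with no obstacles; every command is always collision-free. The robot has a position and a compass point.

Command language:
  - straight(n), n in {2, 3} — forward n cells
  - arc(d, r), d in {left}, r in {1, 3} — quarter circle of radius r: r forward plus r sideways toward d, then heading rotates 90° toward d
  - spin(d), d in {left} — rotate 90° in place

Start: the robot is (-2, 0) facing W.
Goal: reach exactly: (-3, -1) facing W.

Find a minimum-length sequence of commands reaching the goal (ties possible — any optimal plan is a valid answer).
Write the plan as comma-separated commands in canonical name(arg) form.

arc(left, 1), arc(left, 3), spin(left), arc(left, 3)

start: (-2, 0) facing W
[1] after arc(left, 1): (-3, -1) facing S
[2] after arc(left, 3): (0, -4) facing E
[3] after spin(left): (0, -4) facing N
[4] after arc(left, 3): (-3, -1) facing W
minimal: 4 command(s), checked below 4.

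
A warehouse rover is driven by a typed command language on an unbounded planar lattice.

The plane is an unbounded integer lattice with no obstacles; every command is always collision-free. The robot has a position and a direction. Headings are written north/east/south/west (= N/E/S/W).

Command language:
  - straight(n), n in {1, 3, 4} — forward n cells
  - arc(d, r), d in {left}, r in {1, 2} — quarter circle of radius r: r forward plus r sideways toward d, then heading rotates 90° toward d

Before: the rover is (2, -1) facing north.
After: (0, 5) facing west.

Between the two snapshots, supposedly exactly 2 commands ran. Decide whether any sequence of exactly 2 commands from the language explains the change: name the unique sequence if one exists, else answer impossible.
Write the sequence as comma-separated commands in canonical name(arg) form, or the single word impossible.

key: running arc(left, 2) before straight(4) would end elsewhere — order is forced
t0: (2, -1) facing north
t=1 straight(4) ⇒ (2, 3) facing north
t=2 arc(left, 2) ⇒ (0, 5) facing west
all 25 alternatives checked — unique.

straight(4), arc(left, 2)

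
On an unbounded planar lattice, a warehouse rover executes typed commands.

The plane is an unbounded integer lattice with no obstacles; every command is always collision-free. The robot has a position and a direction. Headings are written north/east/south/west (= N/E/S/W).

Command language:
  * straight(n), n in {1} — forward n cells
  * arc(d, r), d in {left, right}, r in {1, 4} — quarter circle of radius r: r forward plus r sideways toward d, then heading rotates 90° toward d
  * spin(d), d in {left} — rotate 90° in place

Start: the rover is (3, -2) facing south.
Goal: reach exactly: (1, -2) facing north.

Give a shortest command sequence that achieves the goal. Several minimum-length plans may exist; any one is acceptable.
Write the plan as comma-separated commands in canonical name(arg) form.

from: (3, -2) facing south
1. arc(right, 1) → (2, -3) facing west
2. arc(right, 1) → (1, -2) facing north
minimal: 2 command(s), checked below 2.

arc(right, 1), arc(right, 1)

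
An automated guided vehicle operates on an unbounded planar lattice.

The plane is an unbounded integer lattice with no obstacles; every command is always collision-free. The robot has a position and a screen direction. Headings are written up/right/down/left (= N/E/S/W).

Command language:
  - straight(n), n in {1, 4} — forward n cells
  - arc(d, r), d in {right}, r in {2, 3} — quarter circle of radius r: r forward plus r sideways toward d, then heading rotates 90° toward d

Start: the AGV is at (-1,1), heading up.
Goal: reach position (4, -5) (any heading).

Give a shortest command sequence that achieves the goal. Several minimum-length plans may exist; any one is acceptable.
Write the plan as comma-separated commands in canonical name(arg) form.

arc(right, 2), arc(right, 3), straight(4), straight(1)

from: at (-1,1), heading up
t=1 arc(right, 2) ⇒ at (1,3), heading right
t=2 arc(right, 3) ⇒ at (4,0), heading down
t=3 straight(4) ⇒ at (4,-4), heading down
t=4 straight(1) ⇒ at (4,-5), heading down
nothing shorter than 4 reaches the goal.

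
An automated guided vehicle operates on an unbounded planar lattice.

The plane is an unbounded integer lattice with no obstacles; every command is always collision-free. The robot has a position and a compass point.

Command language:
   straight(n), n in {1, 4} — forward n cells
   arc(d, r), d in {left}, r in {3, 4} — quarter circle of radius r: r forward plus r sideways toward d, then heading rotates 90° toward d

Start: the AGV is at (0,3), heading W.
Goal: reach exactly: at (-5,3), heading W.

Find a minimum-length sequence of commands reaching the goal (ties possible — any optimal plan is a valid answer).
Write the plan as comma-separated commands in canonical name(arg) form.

straight(1), straight(4)

begin: at (0,3), heading W
[1] after straight(1): at (-1,3), heading W
[2] after straight(4): at (-5,3), heading W
no 1-step plan works, so 2 is optimal.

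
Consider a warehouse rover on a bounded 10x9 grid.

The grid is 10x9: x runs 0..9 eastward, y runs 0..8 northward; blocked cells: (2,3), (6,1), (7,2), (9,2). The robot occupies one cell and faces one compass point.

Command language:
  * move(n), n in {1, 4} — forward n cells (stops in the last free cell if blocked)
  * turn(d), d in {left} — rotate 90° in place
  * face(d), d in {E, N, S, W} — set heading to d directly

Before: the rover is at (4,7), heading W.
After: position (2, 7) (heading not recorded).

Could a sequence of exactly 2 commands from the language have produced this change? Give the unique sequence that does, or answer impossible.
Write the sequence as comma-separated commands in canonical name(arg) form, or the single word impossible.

from: at (4,7), heading W
1. move(1) → at (3,7), heading W
2. move(1) → at (2,7), heading W
all 49 alternatives checked — unique.

move(1), move(1)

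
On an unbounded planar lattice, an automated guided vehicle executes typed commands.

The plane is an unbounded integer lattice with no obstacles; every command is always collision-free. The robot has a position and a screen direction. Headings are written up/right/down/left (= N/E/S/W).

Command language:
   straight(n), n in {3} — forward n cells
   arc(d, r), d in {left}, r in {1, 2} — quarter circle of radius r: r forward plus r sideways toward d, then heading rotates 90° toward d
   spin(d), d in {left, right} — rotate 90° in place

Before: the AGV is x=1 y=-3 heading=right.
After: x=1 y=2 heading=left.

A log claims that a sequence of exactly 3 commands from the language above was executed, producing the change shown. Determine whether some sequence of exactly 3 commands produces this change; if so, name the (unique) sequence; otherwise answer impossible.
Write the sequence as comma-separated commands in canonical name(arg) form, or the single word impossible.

key: position moved to (1,2) AND the heading swung to W — translation plus rotation needed
t0: x=1 y=-3 heading=right
1. arc(left, 1) → x=2 y=-2 heading=up
2. straight(3) → x=2 y=1 heading=up
3. arc(left, 1) → x=1 y=2 heading=left
no other 3-command option fits: unique.

arc(left, 1), straight(3), arc(left, 1)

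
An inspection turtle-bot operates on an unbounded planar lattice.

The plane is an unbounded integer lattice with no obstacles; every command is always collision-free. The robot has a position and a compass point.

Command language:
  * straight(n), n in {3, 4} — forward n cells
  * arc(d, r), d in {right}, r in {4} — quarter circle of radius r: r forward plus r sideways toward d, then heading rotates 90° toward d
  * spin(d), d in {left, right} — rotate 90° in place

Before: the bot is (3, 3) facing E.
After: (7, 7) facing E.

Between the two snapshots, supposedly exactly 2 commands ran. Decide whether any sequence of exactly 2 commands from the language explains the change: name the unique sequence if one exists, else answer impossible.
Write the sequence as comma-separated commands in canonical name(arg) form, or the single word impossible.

spin(left), arc(right, 4)

key: running arc(right, 4) before spin(left) would end elsewhere — order is forced
from: (3, 3) facing E
step 1 (spin(left)): (3, 3) facing N
step 2 (arc(right, 4)): (7, 7) facing E
no rival 2-sequence matches.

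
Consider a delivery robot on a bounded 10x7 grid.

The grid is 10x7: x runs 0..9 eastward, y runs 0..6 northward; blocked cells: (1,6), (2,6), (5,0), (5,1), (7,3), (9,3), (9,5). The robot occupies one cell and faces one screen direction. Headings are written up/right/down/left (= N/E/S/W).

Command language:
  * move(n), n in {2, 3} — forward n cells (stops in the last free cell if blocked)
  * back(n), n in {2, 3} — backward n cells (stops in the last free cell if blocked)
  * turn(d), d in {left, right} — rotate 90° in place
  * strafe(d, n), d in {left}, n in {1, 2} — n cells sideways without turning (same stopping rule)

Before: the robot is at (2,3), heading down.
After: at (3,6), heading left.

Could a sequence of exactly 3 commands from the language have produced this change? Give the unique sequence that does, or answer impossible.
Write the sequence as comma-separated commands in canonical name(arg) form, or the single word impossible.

key: running turn(right) before strafe(left, 1) would end elsewhere — order is forced
t0: at (2,3), heading down
t=1 strafe(left, 1) ⇒ at (3,3), heading down
t=2 back(3) ⇒ at (3,6), heading down
t=3 turn(right) ⇒ at (3,6), heading left
no other 3-command option fits: unique.

strafe(left, 1), back(3), turn(right)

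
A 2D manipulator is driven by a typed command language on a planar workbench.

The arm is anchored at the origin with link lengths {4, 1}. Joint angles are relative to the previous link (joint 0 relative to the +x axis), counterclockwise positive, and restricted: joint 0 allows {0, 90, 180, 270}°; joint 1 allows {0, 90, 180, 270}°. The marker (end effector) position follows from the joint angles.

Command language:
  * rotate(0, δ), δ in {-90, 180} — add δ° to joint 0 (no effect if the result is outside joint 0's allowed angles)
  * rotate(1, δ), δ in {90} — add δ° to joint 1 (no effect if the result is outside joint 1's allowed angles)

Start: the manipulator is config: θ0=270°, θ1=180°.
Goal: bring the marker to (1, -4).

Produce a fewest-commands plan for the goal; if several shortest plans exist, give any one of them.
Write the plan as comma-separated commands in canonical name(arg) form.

rotate(1, 90), rotate(1, 90), rotate(1, 90)

initial: config: θ0=270°, θ1=180°
step 1 (rotate(1, 90)): config: θ0=270°, θ1=270°
step 2 (rotate(1, 90)): config: θ0=270°, θ1=0°
step 3 (rotate(1, 90)): config: θ0=270°, θ1=90°
nothing shorter than 3 reaches the goal.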